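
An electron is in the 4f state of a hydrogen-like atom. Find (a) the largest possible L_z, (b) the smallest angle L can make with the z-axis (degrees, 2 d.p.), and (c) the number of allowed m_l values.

L_z,max = 3ℏ; θ_min ≈ 30.00°; 7 values

4f means n = 4, l = 3.
L_z,max = lℏ = 3ℏ.
cos θ_min = 3/√12, so θ_min ≈ 30.00°.
There are 2l+1 = 7 values of m_l.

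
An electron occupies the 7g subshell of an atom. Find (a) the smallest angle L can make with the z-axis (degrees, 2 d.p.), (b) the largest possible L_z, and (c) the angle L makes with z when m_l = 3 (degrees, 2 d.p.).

7g means n = 7, l = 4.
cos θ_min = 4/√20, so θ_min ≈ 26.57°.
L_z,max = lℏ = 4ℏ.
For m_l = 3: cos θ = 3/√20, θ ≈ 47.87°.

θ_min ≈ 26.57°; L_z,max = 4ℏ; θ(m_l=3) ≈ 47.87°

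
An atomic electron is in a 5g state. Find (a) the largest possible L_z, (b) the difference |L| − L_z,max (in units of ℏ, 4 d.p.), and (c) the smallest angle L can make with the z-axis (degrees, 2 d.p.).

L_z,max = 4ℏ; |L|−L_z,max ≈ 0.4721ℏ; θ_min ≈ 26.57°

For 5g, l = 4.
L_z,max = lℏ = 4ℏ.
|L| − L_z,max = (2√5 − 4)ℏ ≈ 0.4721ℏ.
cos θ_min = 4/√20, so θ_min ≈ 26.57°.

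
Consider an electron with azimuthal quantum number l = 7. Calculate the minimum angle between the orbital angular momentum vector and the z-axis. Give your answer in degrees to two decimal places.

|L| = √(l(l+1)) ℏ = 2√14 ℏ.
The smallest angle corresponds to the largest L_z, i.e. m_l = l = 7, giving L_z = 7ℏ.
cos θ_min = 7/√56, so θ_min ≈ 20.70°.

θ_min ≈ 20.70°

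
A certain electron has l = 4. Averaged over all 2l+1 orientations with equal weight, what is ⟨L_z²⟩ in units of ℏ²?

The allowed m_l values are -4, -3, -2, -1, 0, 1, 2, 3, 4.
⟨L_z²⟩ = ℏ²·(Σ m_l²)/(2l+1) = ℏ²·60/9 = 6.667ℏ².

⟨L_z²⟩ = 6.667 ℏ²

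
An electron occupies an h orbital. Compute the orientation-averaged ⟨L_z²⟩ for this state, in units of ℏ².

⟨L_z²⟩ = 10 ℏ²

The letter h corresponds to l = 5.
The allowed m_l values are -5, -4, -3, -2, -1, 0, 1, 2, 3, 4, 5.
⟨L_z²⟩ = ℏ²·(Σ m_l²)/(2l+1) = ℏ²·110/11 = 10ℏ².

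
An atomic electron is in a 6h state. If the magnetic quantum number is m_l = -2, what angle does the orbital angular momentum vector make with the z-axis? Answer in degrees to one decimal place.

θ ≈ 111.4°

For 6h, l = 5.
|L| = ℏ√(l(l+1)) = √30 ℏ.
L_z = m_l ℏ = −2ℏ.
cos θ = L_z/|L| = -2/√30, so θ ≈ 111.4°.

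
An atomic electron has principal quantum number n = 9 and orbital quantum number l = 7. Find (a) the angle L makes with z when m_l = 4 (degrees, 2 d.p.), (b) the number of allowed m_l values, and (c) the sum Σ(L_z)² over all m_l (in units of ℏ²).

For m_l = 4: cos θ = 4/√56, θ ≈ 57.69°.
There are 2l+1 = 15 values of m_l.
Σ m_l² = 280, so Σ(L_z)² = 280 ℏ².

θ(m_l=4) ≈ 57.69°; 15 values; Σ(L_z)² = 280 ℏ²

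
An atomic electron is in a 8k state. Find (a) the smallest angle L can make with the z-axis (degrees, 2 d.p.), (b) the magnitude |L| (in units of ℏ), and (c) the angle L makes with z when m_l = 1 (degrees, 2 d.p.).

For 8k, l = 7.
cos θ_min = 7/√56, so θ_min ≈ 20.70°.
|L| = ℏ√(7·8) = 2√14 ℏ ≈ 7.483ℏ.
For m_l = 1: cos θ = 1/√56, θ ≈ 82.32°.

θ_min ≈ 20.70°; |L| = 2√14 ℏ ≈ 7.483ℏ; θ(m_l=1) ≈ 82.32°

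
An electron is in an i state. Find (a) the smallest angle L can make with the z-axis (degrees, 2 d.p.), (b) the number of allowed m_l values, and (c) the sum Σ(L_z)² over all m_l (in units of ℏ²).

θ_min ≈ 22.21°; 13 values; Σ(L_z)² = 182 ℏ²

For an i orbital, l = 6.
cos θ_min = 6/√42, so θ_min ≈ 22.21°.
There are 2l+1 = 13 values of m_l.
Σ m_l² = 182, so Σ(L_z)² = 182 ℏ².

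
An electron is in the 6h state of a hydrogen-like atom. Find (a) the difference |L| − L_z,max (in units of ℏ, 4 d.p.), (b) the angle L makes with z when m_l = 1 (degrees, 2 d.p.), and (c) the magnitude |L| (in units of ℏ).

|L|−L_z,max ≈ 0.4772ℏ; θ(m_l=1) ≈ 79.48°; |L| = √30 ℏ ≈ 5.477ℏ

For 6h, l = 5.
|L| − L_z,max = (√30 − 5)ℏ ≈ 0.4772ℏ.
For m_l = 1: cos θ = 1/√30, θ ≈ 79.48°.
|L| = ℏ√(5·6) = √30 ℏ ≈ 5.477ℏ.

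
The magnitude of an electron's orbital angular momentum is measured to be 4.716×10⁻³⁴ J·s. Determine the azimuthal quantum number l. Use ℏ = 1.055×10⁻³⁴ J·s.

l = 4

Dividing by ℏ: |L|/ℏ ≈ 4.470.
l(l+1) ≈ 4.470² ≈ 19.98, so l = 4.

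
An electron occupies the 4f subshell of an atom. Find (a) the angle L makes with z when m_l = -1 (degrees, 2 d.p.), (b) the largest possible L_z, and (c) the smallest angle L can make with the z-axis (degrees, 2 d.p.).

θ(m_l=-1) ≈ 106.78°; L_z,max = 3ℏ; θ_min ≈ 30.00°

The 4f subshell has l = 3.
For m_l = -1: cos θ = -1/√12, θ ≈ 106.78°.
L_z,max = lℏ = 3ℏ.
cos θ_min = 3/√12, so θ_min ≈ 30.00°.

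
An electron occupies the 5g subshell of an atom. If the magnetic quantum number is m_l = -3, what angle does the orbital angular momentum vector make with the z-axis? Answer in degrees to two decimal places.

θ ≈ 132.13°

The 5g subshell has l = 4.
|L|² = l(l+1)ℏ² = 20ℏ², so |L| = 2√5 ℏ.
L_z = m_l ℏ = −3ℏ.
cos θ = L_z/|L| = -3/√20, so θ ≈ 132.13°.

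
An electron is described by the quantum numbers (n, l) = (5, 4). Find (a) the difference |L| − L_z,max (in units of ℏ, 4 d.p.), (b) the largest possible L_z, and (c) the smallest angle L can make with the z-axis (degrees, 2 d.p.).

|L|−L_z,max ≈ 0.4721ℏ; L_z,max = 4ℏ; θ_min ≈ 26.57°

|L| − L_z,max = (2√5 − 4)ℏ ≈ 0.4721ℏ.
L_z,max = lℏ = 4ℏ.
cos θ_min = 4/√20, so θ_min ≈ 26.57°.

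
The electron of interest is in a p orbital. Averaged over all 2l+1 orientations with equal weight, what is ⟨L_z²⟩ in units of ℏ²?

⟨L_z²⟩ = 0.6667 ℏ²

For a p orbital, l = 1.
m_l ∈ {-1, 0, 1}.
⟨L_z²⟩ = ℏ²·(Σ m_l²)/(2l+1) = ℏ²·2/3 = 0.6667ℏ².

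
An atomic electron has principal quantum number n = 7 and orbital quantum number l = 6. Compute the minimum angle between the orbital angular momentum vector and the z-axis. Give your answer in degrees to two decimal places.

|L| = √(l(l+1)) ℏ = √42 ℏ.
The smallest angle corresponds to the largest L_z, i.e. m_l = l = 6, giving L_z = 6ℏ.
cos θ_min = 6/√42, so θ_min ≈ 22.21°.

θ_min ≈ 22.21°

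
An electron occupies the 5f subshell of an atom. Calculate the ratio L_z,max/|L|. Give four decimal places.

For 5f, l = 3.
|L| = 2√3 ℏ ≈ 3.4641ℏ, while L_z,max = lℏ = 3ℏ.
L_z,max/|L| = 3/√12 = 0.8660.

L_z,max/|L| = 0.8660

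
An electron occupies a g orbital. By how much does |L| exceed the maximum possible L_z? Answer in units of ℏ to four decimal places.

|L| − L_z,max ≈ 0.4721ℏ

For a g orbital, l = 4.
|L| = 2√5 ℏ ≈ 4.4721ℏ, while L_z,max = lℏ = 4ℏ.
The difference is (2√5 − 4)ℏ ≈ 0.4721ℏ.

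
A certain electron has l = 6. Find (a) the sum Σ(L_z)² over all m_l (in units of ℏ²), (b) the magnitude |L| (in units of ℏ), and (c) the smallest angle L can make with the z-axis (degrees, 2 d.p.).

Σ m_l² = 182, so Σ(L_z)² = 182 ℏ².
|L| = ℏ√(6·7) = √42 ℏ ≈ 6.481ℏ.
cos θ_min = 6/√42, so θ_min ≈ 22.21°.

Σ(L_z)² = 182 ℏ²; |L| = √42 ℏ ≈ 6.481ℏ; θ_min ≈ 22.21°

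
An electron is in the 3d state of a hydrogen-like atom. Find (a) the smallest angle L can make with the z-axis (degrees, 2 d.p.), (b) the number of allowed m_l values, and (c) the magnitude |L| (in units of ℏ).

θ_min ≈ 35.26°; 5 values; |L| = √6 ℏ ≈ 2.449ℏ

3d means n = 3, l = 2.
cos θ_min = 2/√6, so θ_min ≈ 35.26°.
There are 2l+1 = 5 values of m_l.
|L| = ℏ√(2·3) = √6 ℏ ≈ 2.449ℏ.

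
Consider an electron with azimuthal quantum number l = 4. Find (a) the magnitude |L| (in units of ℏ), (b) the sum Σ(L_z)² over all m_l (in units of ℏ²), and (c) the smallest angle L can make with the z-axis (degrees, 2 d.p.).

|L| = ℏ√(4·5) = 2√5 ℏ ≈ 4.472ℏ.
Σ m_l² = 60, so Σ(L_z)² = 60 ℏ².
cos θ_min = 4/√20, so θ_min ≈ 26.57°.

|L| = 2√5 ℏ ≈ 4.472ℏ; Σ(L_z)² = 60 ℏ²; θ_min ≈ 26.57°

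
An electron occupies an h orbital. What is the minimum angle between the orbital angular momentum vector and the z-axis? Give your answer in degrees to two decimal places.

An h state has l = 5.
|L| = √(l(l+1)) ℏ = √30 ℏ.
The smallest angle corresponds to the largest L_z, i.e. m_l = l = 5, giving L_z = 5ℏ.
cos θ_min = 5/√30, so θ_min ≈ 24.09°.

θ_min ≈ 24.09°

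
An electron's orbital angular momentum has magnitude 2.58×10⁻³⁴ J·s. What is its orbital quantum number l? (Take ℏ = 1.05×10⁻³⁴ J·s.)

l = 2

|L|/ℏ = (2.58×10⁻³⁴)/(1.05×10⁻³⁴) ≈ 2.457.
l(l+1) ≈ 2.457² ≈ 6.04, so l = 2.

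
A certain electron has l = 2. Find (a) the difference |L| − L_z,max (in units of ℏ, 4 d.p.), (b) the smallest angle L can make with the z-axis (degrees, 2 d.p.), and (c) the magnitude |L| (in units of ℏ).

|L| − L_z,max = (√6 − 2)ℏ ≈ 0.4495ℏ.
cos θ_min = 2/√6, so θ_min ≈ 35.26°.
|L| = ℏ√(2·3) = √6 ℏ ≈ 2.449ℏ.

|L|−L_z,max ≈ 0.4495ℏ; θ_min ≈ 35.26°; |L| = √6 ℏ ≈ 2.449ℏ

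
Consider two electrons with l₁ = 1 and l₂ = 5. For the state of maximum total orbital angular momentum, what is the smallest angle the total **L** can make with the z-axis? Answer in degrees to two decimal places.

The total orbital quantum number L ranges from |l₁ − l₂| to l₁ + l₂ in integer steps.
So L can be 4, 5, 6.
The maximum is L = 6, with |L_tot| = ℏ√(6·7) = √42 ℏ.
The minimum angle with z is arccos(6/√42) ≈ 22.21°.

θ_min ≈ 22.21°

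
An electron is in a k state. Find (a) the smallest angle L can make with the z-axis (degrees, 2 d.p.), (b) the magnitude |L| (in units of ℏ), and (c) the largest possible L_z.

For a k orbital, l = 7.
cos θ_min = 7/√56, so θ_min ≈ 20.70°.
|L| = ℏ√(7·8) = 2√14 ℏ ≈ 7.483ℏ.
L_z,max = lℏ = 7ℏ.

θ_min ≈ 20.70°; |L| = 2√14 ℏ ≈ 7.483ℏ; L_z,max = 7ℏ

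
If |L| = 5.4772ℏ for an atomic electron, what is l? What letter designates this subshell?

l = 5 (h orbital)

Since |L|² = l(l+1)ℏ², l(l+1) = 30.
l² + l − 30 = 0 ⇒ l = 5.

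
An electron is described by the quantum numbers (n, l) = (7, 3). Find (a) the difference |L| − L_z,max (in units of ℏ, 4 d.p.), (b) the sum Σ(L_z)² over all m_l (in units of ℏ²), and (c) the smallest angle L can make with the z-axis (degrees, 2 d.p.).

|L| − L_z,max = (2√3 − 3)ℏ ≈ 0.4641ℏ.
Σ m_l² = 28, so Σ(L_z)² = 28 ℏ².
cos θ_min = 3/√12, so θ_min ≈ 30.00°.

|L|−L_z,max ≈ 0.4641ℏ; Σ(L_z)² = 28 ℏ²; θ_min ≈ 30.00°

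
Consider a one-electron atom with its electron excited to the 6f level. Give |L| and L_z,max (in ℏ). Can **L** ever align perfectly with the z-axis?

The 6f level has l = 3.
|L| = 2√3 ℏ ≈ 3.4641ℏ, while L_z,max = lℏ = 3ℏ.
Since |L| > L_z,max, the vector can never point exactly along z; the closest it comes is θ_min = arccos(3/√12) ≈ 30.0°.

No: L_z,max = 3ℏ < |L| = 2√3 ℏ ≈ 3.464ℏ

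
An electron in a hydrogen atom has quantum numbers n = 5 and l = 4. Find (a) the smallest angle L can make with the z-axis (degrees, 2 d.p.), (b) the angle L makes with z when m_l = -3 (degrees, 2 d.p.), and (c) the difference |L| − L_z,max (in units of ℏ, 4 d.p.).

cos θ_min = 4/√20, so θ_min ≈ 26.57°.
For m_l = -3: cos θ = -3/√20, θ ≈ 132.13°.
|L| − L_z,max = (2√5 − 4)ℏ ≈ 0.4721ℏ.

θ_min ≈ 26.57°; θ(m_l=-3) ≈ 132.13°; |L|−L_z,max ≈ 0.4721ℏ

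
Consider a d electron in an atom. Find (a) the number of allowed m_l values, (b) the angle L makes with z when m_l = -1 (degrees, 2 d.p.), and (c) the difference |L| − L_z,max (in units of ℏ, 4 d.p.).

5 values; θ(m_l=-1) ≈ 114.09°; |L|−L_z,max ≈ 0.4495ℏ

For a d orbital, l = 2.
There are 2l+1 = 5 values of m_l.
For m_l = -1: cos θ = -1/√6, θ ≈ 114.09°.
|L| − L_z,max = (√6 − 2)ℏ ≈ 0.4495ℏ.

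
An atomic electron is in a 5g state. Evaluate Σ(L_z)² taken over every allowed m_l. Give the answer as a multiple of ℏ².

Σ(L_z)² = 60 ℏ²

For 5g, l = 4.
The allowed m_l values are -4, -3, -2, -1, 0, 1, 2, 3, 4.
Σ m_l² = 2·(1 + 4 + 9 + 16) = 60.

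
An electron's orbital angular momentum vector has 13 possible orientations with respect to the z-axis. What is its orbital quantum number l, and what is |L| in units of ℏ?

l = 6, |L| = √42 ℏ ≈ 6.481ℏ

2l + 1 = 13 ⇒ l = 6.
Then |L| = √(l(l+1)) ℏ = √42 ℏ.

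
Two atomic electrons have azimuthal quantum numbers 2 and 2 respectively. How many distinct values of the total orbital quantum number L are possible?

By the triangle rule, |l₁ − l₂| ≤ L ≤ l₁ + l₂.
L ∈ {0, 1, 2, 3, 4}.
That is 5 values.

5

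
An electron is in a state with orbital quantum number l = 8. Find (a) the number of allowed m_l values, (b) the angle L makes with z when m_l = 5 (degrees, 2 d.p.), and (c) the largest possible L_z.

There are 2l+1 = 17 values of m_l.
For m_l = 5: cos θ = 5/√72, θ ≈ 53.90°.
L_z,max = lℏ = 8ℏ.

17 values; θ(m_l=5) ≈ 53.90°; L_z,max = 8ℏ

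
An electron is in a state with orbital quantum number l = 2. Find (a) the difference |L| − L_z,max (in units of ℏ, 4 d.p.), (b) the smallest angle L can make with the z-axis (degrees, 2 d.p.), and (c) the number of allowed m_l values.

|L| − L_z,max = (√6 − 2)ℏ ≈ 0.4495ℏ.
cos θ_min = 2/√6, so θ_min ≈ 35.26°.
There are 2l+1 = 5 values of m_l.

|L|−L_z,max ≈ 0.4495ℏ; θ_min ≈ 35.26°; 5 values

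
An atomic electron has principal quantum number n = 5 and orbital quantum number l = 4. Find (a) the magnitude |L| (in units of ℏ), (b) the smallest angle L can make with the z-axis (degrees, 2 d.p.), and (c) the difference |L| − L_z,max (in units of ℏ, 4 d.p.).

|L| = 2√5 ℏ ≈ 4.472ℏ; θ_min ≈ 26.57°; |L|−L_z,max ≈ 0.4721ℏ

|L| = ℏ√(4·5) = 2√5 ℏ ≈ 4.472ℏ.
cos θ_min = 4/√20, so θ_min ≈ 26.57°.
|L| − L_z,max = (2√5 − 4)ℏ ≈ 0.4721ℏ.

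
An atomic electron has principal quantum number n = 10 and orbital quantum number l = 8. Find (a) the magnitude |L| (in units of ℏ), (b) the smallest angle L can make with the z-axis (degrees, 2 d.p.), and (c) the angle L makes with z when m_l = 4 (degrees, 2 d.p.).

|L| = ℏ√(8·9) = 6√2 ℏ ≈ 8.485ℏ.
cos θ_min = 8/√72, so θ_min ≈ 19.47°.
For m_l = 4: cos θ = 4/√72, θ ≈ 61.87°.

|L| = 6√2 ℏ ≈ 8.485ℏ; θ_min ≈ 19.47°; θ(m_l=4) ≈ 61.87°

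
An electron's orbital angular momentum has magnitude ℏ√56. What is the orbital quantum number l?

Since |L|² = l(l+1)ℏ², l(l+1) = 56.
The positive root is l = 7.

l = 7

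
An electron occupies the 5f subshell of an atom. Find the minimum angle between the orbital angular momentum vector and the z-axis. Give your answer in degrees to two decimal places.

θ_min ≈ 30.00°

For 5f, l = 3.
|L| = ℏ√(l(l+1)) = 2√3 ℏ.
The smallest angle corresponds to the largest L_z, i.e. m_l = l = 3, giving L_z = 3ℏ.
cos θ_min = 3/√12, so θ_min ≈ 30.00°.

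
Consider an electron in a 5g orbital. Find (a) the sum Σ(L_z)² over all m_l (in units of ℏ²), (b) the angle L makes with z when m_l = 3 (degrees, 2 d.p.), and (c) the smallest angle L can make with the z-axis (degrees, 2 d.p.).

5g means n = 5, l = 4.
Σ m_l² = 60, so Σ(L_z)² = 60 ℏ².
For m_l = 3: cos θ = 3/√20, θ ≈ 47.87°.
cos θ_min = 4/√20, so θ_min ≈ 26.57°.

Σ(L_z)² = 60 ℏ²; θ(m_l=3) ≈ 47.87°; θ_min ≈ 26.57°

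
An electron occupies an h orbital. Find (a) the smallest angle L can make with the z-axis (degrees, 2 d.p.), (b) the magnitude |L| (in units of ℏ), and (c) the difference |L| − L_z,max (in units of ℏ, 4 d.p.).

θ_min ≈ 24.09°; |L| = √30 ℏ ≈ 5.477ℏ; |L|−L_z,max ≈ 0.4772ℏ

The letter h corresponds to l = 5.
cos θ_min = 5/√30, so θ_min ≈ 24.09°.
|L| = ℏ√(5·6) = √30 ℏ ≈ 5.477ℏ.
|L| − L_z,max = (√30 − 5)ℏ ≈ 0.4772ℏ.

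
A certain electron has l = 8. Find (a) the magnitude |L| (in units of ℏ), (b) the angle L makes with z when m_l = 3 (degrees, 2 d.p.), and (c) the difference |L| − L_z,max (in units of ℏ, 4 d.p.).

|L| = ℏ√(8·9) = 6√2 ℏ ≈ 8.485ℏ.
For m_l = 3: cos θ = 3/√72, θ ≈ 69.30°.
|L| − L_z,max = (6√2 − 8)ℏ ≈ 0.4853ℏ.

|L| = 6√2 ℏ ≈ 8.485ℏ; θ(m_l=3) ≈ 69.30°; |L|−L_z,max ≈ 0.4853ℏ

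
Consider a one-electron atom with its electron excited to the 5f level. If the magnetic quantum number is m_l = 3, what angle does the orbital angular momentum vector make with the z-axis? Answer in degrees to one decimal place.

The 5f level has l = 3.
|L|² = l(l+1)ℏ² = 12ℏ², so |L| = 2√3 ℏ.
L_z = m_l ℏ = 3ℏ.
cos θ = L_z/|L| = 3/√12, so θ ≈ 30.0°.

θ ≈ 30.0°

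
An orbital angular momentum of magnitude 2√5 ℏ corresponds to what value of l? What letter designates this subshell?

(|L|/ℏ)² = l(l+1) = 20.
Solving: l = 4.

l = 4 (g orbital)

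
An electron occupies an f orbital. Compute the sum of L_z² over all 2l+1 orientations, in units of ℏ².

Σ(L_z)² = 28 ℏ²

For an f orbital, l = 3.
m_l runs from −3 to 3, i.e. {-3, -2, -1, 0, 1, 2, 3}.
Σ m_l² = 2·(1 + 4 + 9) = 28.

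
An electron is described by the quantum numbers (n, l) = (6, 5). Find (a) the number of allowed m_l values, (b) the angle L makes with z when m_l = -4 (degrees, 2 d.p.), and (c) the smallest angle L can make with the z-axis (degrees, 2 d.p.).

There are 2l+1 = 11 values of m_l.
For m_l = -4: cos θ = -4/√30, θ ≈ 136.91°.
cos θ_min = 5/√30, so θ_min ≈ 24.09°.

11 values; θ(m_l=-4) ≈ 136.91°; θ_min ≈ 24.09°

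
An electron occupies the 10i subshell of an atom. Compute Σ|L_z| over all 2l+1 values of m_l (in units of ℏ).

Σ|L_z| = 42 ℏ

The 10i subshell has l = 6.
m_l runs from −6 to 6, i.e. {-6, -5, -4, -3, -2, -1, 0, 1, 2, 3, 4, 5, 6}.
Σ|m_l| = 2(1+2+…+6) = 42.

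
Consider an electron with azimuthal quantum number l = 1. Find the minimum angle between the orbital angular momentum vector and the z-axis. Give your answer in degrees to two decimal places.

θ_min ≈ 45.00°

|L| = ℏ√(l(l+1)) = √2 ℏ.
The smallest angle corresponds to the largest L_z, i.e. m_l = l = 1, giving L_z = 1ℏ.
cos θ_min = 1/√2, so θ_min ≈ 45.00°.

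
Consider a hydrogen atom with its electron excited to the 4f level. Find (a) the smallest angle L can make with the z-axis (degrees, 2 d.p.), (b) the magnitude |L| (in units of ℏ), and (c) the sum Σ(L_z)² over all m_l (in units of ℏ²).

θ_min ≈ 30.00°; |L| = 2√3 ℏ ≈ 3.464ℏ; Σ(L_z)² = 28 ℏ²

The 4f level has l = 3.
cos θ_min = 3/√12, so θ_min ≈ 30.00°.
|L| = ℏ√(3·4) = 2√3 ℏ ≈ 3.464ℏ.
Σ m_l² = 28, so Σ(L_z)² = 28 ℏ².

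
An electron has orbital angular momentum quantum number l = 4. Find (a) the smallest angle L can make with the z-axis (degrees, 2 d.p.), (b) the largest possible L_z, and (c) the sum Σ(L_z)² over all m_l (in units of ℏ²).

θ_min ≈ 26.57°; L_z,max = 4ℏ; Σ(L_z)² = 60 ℏ²

cos θ_min = 4/√20, so θ_min ≈ 26.57°.
L_z,max = lℏ = 4ℏ.
Σ m_l² = 60, so Σ(L_z)² = 60 ℏ².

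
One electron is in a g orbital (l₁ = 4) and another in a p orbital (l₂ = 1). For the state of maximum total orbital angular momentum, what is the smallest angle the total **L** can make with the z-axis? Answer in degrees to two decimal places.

By the triangle rule, |l₁ − l₂| ≤ L ≤ l₁ + l₂.
L ∈ {3, 4, 5}.
The maximum is L = 5, with |L_tot| = ℏ√(5·6) = √30 ℏ.
The minimum angle with z is arccos(5/√30) ≈ 24.09°.

θ_min ≈ 24.09°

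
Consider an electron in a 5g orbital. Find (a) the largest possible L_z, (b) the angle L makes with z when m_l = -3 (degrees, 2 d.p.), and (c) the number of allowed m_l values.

L_z,max = 4ℏ; θ(m_l=-3) ≈ 132.13°; 9 values

5g means n = 5, l = 4.
L_z,max = lℏ = 4ℏ.
For m_l = -3: cos θ = -3/√20, θ ≈ 132.13°.
There are 2l+1 = 9 values of m_l.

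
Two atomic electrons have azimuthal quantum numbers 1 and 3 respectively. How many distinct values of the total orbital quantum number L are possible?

By the triangle rule, |l₁ − l₂| ≤ L ≤ l₁ + l₂.
Allowed values: L = 2, 3, 4.
That is 3 values.

3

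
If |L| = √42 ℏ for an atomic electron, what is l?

(|L|/ℏ)² = l(l+1) = 42.
Solving: l = 6.

l = 6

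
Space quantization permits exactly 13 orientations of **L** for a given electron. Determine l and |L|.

l = 6, |L| = √42 ℏ ≈ 6.481ℏ

Since there are 2l+1 = 13 values of m_l, l = 6.
Then |L| = √(l(l+1)) ℏ = √42 ℏ.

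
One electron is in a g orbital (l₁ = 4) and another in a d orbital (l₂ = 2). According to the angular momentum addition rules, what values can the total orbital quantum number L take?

L = 2, 3, 4, 5, 6

Angular momentum addition gives L = |l₁ − l₂|, …, l₁ + l₂.
Allowed values: L = 2, 3, 4, 5, 6.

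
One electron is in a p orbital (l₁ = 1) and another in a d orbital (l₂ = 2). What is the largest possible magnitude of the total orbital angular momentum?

|L_tot|_max = 2√3 ℏ ≈ 3.464ℏ

By the triangle rule, |l₁ − l₂| ≤ L ≤ l₁ + l₂.
L ∈ {1, 2, 3}.
The largest magnitude corresponds to L = 3: |L_tot| = ℏ√(3·4) = 2√3 ℏ.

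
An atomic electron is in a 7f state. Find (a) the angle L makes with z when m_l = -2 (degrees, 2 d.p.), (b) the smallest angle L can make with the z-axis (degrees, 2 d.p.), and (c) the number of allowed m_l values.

θ(m_l=-2) ≈ 125.26°; θ_min ≈ 30.00°; 7 values

For 7f, l = 3.
For m_l = -2: cos θ = -2/√12, θ ≈ 125.26°.
cos θ_min = 3/√12, so θ_min ≈ 30.00°.
There are 2l+1 = 7 values of m_l.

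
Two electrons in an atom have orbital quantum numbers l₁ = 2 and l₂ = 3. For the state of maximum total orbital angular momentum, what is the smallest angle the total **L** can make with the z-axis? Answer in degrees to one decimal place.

θ_min ≈ 24.1°

The total orbital quantum number L ranges from |l₁ − l₂| to l₁ + l₂ in integer steps.
Allowed values: L = 1, 2, 3, 4, 5.
The maximum is L = 5, with |L_tot| = ℏ√(5·6) = √30 ℏ.
The minimum angle with z is arccos(5/√30) ≈ 24.1°.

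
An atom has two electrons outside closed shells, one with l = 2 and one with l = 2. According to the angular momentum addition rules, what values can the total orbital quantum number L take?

The total orbital quantum number L ranges from |l₁ − l₂| to l₁ + l₂ in integer steps.
Allowed values: L = 0, 1, 2, 3, 4.

L = 0, 1, 2, 3, 4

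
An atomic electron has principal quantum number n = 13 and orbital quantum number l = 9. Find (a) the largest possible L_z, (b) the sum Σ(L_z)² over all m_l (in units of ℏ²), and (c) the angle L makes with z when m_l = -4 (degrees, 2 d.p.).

L_z,max = 9ℏ; Σ(L_z)² = 570 ℏ²; θ(m_l=-4) ≈ 114.94°

L_z,max = lℏ = 9ℏ.
Σ m_l² = 570, so Σ(L_z)² = 570 ℏ².
For m_l = -4: cos θ = -4/√90, θ ≈ 114.94°.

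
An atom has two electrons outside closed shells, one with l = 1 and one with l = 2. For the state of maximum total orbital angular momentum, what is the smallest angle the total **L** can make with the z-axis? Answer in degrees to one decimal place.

L runs from |1 − 2| = 1 to 1 + 2 = 3.
L ∈ {1, 2, 3}.
The maximum is L = 3, with |L_tot| = ℏ√(3·4) = 2√3 ℏ.
The minimum angle with z is arccos(3/√12) ≈ 30.0°.

θ_min ≈ 30.0°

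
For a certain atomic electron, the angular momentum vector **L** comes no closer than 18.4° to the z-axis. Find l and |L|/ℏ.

l = 9, |L| = 3√10 ℏ ≈ 9.487ℏ

cos θ_min = l/√(l(l+1)) = √(l/(l+1)), so l/(l+1) = cos²(18.4°) = 0.9004.
l = cos²θ/sin²θ ≈ 9.
Then |L| = ℏ√(9·10) = 3√10 ℏ.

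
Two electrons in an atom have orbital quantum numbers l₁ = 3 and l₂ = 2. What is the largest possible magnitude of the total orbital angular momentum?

|L_tot|_max = √30 ℏ ≈ 5.477ℏ

Angular momentum addition gives L = |l₁ − l₂|, …, l₁ + l₂.
L ∈ {1, 2, 3, 4, 5}.
The largest magnitude corresponds to L = 5: |L_tot| = ℏ√(5·6) = √30 ℏ.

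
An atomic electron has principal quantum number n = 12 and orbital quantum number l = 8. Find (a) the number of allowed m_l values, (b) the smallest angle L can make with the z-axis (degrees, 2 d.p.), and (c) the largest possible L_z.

There are 2l+1 = 17 values of m_l.
cos θ_min = 8/√72, so θ_min ≈ 19.47°.
L_z,max = lℏ = 8ℏ.

17 values; θ_min ≈ 19.47°; L_z,max = 8ℏ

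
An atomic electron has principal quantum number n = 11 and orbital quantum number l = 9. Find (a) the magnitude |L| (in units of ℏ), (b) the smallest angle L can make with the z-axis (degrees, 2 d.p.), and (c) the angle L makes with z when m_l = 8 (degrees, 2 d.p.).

|L| = ℏ√(9·10) = 3√10 ℏ ≈ 9.487ℏ.
cos θ_min = 9/√90, so θ_min ≈ 18.43°.
For m_l = 8: cos θ = 8/√90, θ ≈ 32.51°.

|L| = 3√10 ℏ ≈ 9.487ℏ; θ_min ≈ 18.43°; θ(m_l=8) ≈ 32.51°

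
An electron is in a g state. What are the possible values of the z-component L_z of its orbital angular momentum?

L_z ∈ {−4ℏ, −3ℏ, −2ℏ, −ℏ, 0, ℏ, 2ℏ, 3ℏ, 4ℏ}

A g state has l = 4.
L_z = m_l ℏ with m_l ranging from −l to +l in integer steps.
For l = 4: m_l ∈ {-4, -3, -2, -1, 0, 1, 2, 3, 4}.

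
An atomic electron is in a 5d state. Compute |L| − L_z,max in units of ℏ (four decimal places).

5d means n = 5, l = 2.
|L| = √6 ℏ ≈ 2.4495ℏ, while L_z,max = lℏ = 2ℏ.
The difference is (√6 − 2)ℏ ≈ 0.4495ℏ.

|L| − L_z,max ≈ 0.4495ℏ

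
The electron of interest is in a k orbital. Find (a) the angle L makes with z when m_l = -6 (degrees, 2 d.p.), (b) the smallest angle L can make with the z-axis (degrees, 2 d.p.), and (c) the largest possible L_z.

θ(m_l=-6) ≈ 143.30°; θ_min ≈ 20.70°; L_z,max = 7ℏ

The letter k corresponds to l = 7.
For m_l = -6: cos θ = -6/√56, θ ≈ 143.30°.
cos θ_min = 7/√56, so θ_min ≈ 20.70°.
L_z,max = lℏ = 7ℏ.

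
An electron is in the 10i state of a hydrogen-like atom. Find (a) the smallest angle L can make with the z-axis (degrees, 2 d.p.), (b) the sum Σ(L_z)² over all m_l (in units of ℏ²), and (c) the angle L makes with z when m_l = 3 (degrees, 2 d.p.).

θ_min ≈ 22.21°; Σ(L_z)² = 182 ℏ²; θ(m_l=3) ≈ 62.42°

For 10i, l = 6.
cos θ_min = 6/√42, so θ_min ≈ 22.21°.
Σ m_l² = 182, so Σ(L_z)² = 182 ℏ².
For m_l = 3: cos θ = 3/√42, θ ≈ 62.42°.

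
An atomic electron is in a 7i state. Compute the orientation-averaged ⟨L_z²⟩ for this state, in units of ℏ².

For 7i, l = 6.
m_l runs from −6 to 6, i.e. {-6, -5, -4, -3, -2, -1, 0, 1, 2, 3, 4, 5, 6}.
⟨L_z²⟩ = ℏ²·(Σ m_l²)/(2l+1) = ℏ²·182/13 = 14ℏ².

⟨L_z²⟩ = 14 ℏ²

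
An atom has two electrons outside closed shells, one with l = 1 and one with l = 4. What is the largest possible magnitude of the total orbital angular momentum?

The total orbital quantum number L ranges from |l₁ − l₂| to l₁ + l₂ in integer steps.
L ∈ {3, 4, 5}.
The largest magnitude corresponds to L = 5: |L_tot| = ℏ√(5·6) = √30 ℏ.

|L_tot|_max = √30 ℏ ≈ 5.477ℏ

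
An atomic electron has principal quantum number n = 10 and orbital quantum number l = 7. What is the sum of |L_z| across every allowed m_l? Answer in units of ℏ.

m_l ∈ {-7, -6, -5, -4, -3, -2, -1, 0, 1, 2, 3, 4, 5, 6, 7}.
Σ|m_l| = 2·7(7+1)/2 = 56.

Σ|L_z| = 56 ℏ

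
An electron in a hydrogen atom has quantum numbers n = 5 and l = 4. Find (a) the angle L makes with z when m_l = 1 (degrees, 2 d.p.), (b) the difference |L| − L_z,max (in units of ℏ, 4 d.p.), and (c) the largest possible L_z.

θ(m_l=1) ≈ 77.08°; |L|−L_z,max ≈ 0.4721ℏ; L_z,max = 4ℏ

For m_l = 1: cos θ = 1/√20, θ ≈ 77.08°.
|L| − L_z,max = (2√5 − 4)ℏ ≈ 0.4721ℏ.
L_z,max = lℏ = 4ℏ.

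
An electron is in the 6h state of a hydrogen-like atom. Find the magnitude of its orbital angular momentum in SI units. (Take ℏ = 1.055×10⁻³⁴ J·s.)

For 6h, l = 5.
|L| = ℏ√(l(l+1)) = ℏ√(5·6) = √30 ℏ
Numerically, |L| = 5.477 × (1.055×10⁻³⁴ J·s) = 5.778×10⁻³⁴ J·s.

|L| = 5.778×10⁻³⁴ J·s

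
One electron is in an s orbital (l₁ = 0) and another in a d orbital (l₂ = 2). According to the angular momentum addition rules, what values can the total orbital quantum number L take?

L = 2

By the triangle rule, |l₁ − l₂| ≤ L ≤ l₁ + l₂.
So L can be 2.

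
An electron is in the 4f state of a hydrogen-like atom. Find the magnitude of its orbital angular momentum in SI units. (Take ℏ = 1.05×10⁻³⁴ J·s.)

|L| = 3.64×10⁻³⁴ J·s

The 4f subshell has l = 3.
|L| = ℏ√(l(l+1)) = ℏ√(3·4) = 2√3 ℏ
Numerically, |L| = 3.464 × (1.05×10⁻³⁴ J·s) = 3.64×10⁻³⁴ J·s.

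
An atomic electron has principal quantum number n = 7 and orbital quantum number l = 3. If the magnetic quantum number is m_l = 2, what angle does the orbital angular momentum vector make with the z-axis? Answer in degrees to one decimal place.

θ ≈ 54.7°

|L| = √(l(l+1)) ℏ = 2√3 ℏ.
L_z = m_l ℏ = 2ℏ.
cos θ = L_z/|L| = 2/√12, so θ ≈ 54.7°.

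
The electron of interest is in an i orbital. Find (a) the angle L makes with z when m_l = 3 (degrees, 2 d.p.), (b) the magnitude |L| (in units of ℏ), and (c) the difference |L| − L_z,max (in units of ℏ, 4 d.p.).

θ(m_l=3) ≈ 62.42°; |L| = √42 ℏ ≈ 6.481ℏ; |L|−L_z,max ≈ 0.4807ℏ

I corresponds to l = 6.
For m_l = 3: cos θ = 3/√42, θ ≈ 62.42°.
|L| = ℏ√(6·7) = √42 ℏ ≈ 6.481ℏ.
|L| − L_z,max = (√42 − 6)ℏ ≈ 0.4807ℏ.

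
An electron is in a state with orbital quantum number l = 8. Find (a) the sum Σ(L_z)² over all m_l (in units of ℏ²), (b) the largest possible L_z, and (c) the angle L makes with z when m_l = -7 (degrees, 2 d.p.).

Σ(L_z)² = 408 ℏ²; L_z,max = 8ℏ; θ(m_l=-7) ≈ 145.58°

Σ m_l² = 408, so Σ(L_z)² = 408 ℏ².
L_z,max = lℏ = 8ℏ.
For m_l = -7: cos θ = -7/√72, θ ≈ 145.58°.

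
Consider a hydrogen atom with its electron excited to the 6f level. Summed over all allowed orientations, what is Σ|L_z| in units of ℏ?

Σ|L_z| = 12 ℏ

The 6f level has l = 3.
The allowed m_l values are -3, -2, -1, 0, 1, 2, 3.
Σ|m_l| = 2·3(3+1)/2 = 12.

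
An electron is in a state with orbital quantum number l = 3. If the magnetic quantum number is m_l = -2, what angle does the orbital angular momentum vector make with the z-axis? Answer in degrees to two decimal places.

|L|² = l(l+1)ℏ² = 12ℏ², so |L| = 2√3 ℏ.
L_z = m_l ℏ = −2ℏ.
cos θ = L_z/|L| = -2/√12, so θ ≈ 125.26°.

θ ≈ 125.26°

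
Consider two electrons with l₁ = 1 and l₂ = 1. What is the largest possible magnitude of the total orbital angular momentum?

|L_tot|_max = √6 ℏ ≈ 2.449ℏ

By the triangle rule, |l₁ − l₂| ≤ L ≤ l₁ + l₂.
L ∈ {0, 1, 2}.
The largest magnitude corresponds to L = 2: |L_tot| = ℏ√(2·3) = √6 ℏ.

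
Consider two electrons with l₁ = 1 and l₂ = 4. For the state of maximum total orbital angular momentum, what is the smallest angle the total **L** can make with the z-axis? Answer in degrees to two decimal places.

L runs from |1 − 4| = 3 to 1 + 4 = 5.
Allowed values: L = 3, 4, 5.
The maximum is L = 5, with |L_tot| = ℏ√(5·6) = √30 ℏ.
The minimum angle with z is arccos(5/√30) ≈ 24.09°.

θ_min ≈ 24.09°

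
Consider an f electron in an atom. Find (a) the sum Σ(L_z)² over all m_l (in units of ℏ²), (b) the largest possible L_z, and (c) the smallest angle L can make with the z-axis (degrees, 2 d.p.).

F corresponds to l = 3.
Σ m_l² = 28, so Σ(L_z)² = 28 ℏ².
L_z,max = lℏ = 3ℏ.
cos θ_min = 3/√12, so θ_min ≈ 30.00°.

Σ(L_z)² = 28 ℏ²; L_z,max = 3ℏ; θ_min ≈ 30.00°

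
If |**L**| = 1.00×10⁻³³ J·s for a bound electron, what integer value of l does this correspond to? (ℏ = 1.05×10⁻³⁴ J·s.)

Dividing by ℏ: |L|/ℏ ≈ 9.524.
Set l(l+1) = 90.70; the integer solution is l = 9.

l = 9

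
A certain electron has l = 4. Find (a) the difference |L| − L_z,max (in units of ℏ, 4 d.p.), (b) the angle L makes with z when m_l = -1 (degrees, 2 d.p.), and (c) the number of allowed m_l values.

|L|−L_z,max ≈ 0.4721ℏ; θ(m_l=-1) ≈ 102.92°; 9 values

|L| − L_z,max = (2√5 − 4)ℏ ≈ 0.4721ℏ.
For m_l = -1: cos θ = -1/√20, θ ≈ 102.92°.
There are 2l+1 = 9 values of m_l.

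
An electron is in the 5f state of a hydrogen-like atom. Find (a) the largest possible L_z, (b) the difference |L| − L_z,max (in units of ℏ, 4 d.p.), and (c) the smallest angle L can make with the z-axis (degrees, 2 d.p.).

L_z,max = 3ℏ; |L|−L_z,max ≈ 0.4641ℏ; θ_min ≈ 30.00°

5f means n = 5, l = 3.
L_z,max = lℏ = 3ℏ.
|L| − L_z,max = (2√3 − 3)ℏ ≈ 0.4641ℏ.
cos θ_min = 3/√12, so θ_min ≈ 30.00°.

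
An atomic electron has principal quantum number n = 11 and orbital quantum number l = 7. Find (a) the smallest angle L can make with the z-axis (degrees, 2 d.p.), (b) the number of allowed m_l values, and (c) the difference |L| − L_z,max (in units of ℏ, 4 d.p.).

cos θ_min = 7/√56, so θ_min ≈ 20.70°.
There are 2l+1 = 15 values of m_l.
|L| − L_z,max = (2√14 − 7)ℏ ≈ 0.4833ℏ.

θ_min ≈ 20.70°; 15 values; |L|−L_z,max ≈ 0.4833ℏ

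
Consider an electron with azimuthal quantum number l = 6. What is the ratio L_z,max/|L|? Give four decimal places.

|L| = √42 ℏ ≈ 6.4807ℏ, while L_z,max = lℏ = 6ℏ.
L_z,max/|L| = 6/√42 = 0.9258.

L_z,max/|L| = 0.9258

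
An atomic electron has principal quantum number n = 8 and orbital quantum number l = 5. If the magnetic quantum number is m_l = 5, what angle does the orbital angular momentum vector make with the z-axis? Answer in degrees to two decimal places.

|L| = √(l(l+1)) ℏ = √30 ℏ.
L_z = m_l ℏ = 5ℏ.
cos θ = L_z/|L| = 5/√30, so θ ≈ 24.09°.

θ ≈ 24.09°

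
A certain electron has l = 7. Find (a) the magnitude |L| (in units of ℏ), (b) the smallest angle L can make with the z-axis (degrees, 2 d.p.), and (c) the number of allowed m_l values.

|L| = 2√14 ℏ ≈ 7.483ℏ; θ_min ≈ 20.70°; 15 values

|L| = ℏ√(7·8) = 2√14 ℏ ≈ 7.483ℏ.
cos θ_min = 7/√56, so θ_min ≈ 20.70°.
There are 2l+1 = 15 values of m_l.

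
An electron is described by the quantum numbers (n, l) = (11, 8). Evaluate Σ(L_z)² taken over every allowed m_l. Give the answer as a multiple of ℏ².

Σ(L_z)² = 408 ℏ²

m_l ∈ {-8, -7, -6, -5, -4, -3, -2, -1, 0, 1, 2, 3, 4, 5, 6, 7, 8}.
Σ m_l² = 2·(1 + 4 + 9 + 16 + 25 + 36 + 49 + 64) = 408.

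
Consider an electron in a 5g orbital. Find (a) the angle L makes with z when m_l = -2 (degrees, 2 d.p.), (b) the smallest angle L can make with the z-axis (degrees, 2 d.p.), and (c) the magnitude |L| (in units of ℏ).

5g means n = 5, l = 4.
For m_l = -2: cos θ = -2/√20, θ ≈ 116.57°.
cos θ_min = 4/√20, so θ_min ≈ 26.57°.
|L| = ℏ√(4·5) = 2√5 ℏ ≈ 4.472ℏ.

θ(m_l=-2) ≈ 116.57°; θ_min ≈ 26.57°; |L| = 2√5 ℏ ≈ 4.472ℏ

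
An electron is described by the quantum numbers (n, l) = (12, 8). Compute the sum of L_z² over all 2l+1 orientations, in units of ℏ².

The allowed m_l values are -8, -7, -6, -5, -4, -3, -2, -1, 0, 1, 2, 3, 4, 5, 6, 7, 8.
Summing m² from −8 to 8: Σ m_l² = 408.

Σ(L_z)² = 408 ℏ²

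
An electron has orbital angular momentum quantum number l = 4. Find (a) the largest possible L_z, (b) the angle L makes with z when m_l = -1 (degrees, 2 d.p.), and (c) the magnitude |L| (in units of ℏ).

L_z,max = lℏ = 4ℏ.
For m_l = -1: cos θ = -1/√20, θ ≈ 102.92°.
|L| = ℏ√(4·5) = 2√5 ℏ ≈ 4.472ℏ.

L_z,max = 4ℏ; θ(m_l=-1) ≈ 102.92°; |L| = 2√5 ℏ ≈ 4.472ℏ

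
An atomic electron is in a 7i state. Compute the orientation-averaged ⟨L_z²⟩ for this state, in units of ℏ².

The 7i subshell has l = 6.
m_l runs from −6 to 6, i.e. {-6, -5, -4, -3, -2, -1, 0, 1, 2, 3, 4, 5, 6}.
⟨L_z²⟩ = ℏ²·(Σ m_l²)/(2l+1) = ℏ²·182/13 = 14ℏ².

⟨L_z²⟩ = 14 ℏ²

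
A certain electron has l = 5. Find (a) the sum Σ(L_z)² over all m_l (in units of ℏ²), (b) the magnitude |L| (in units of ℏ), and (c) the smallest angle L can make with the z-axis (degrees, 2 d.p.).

Σ(L_z)² = 110 ℏ²; |L| = √30 ℏ ≈ 5.477ℏ; θ_min ≈ 24.09°

Σ m_l² = 110, so Σ(L_z)² = 110 ℏ².
|L| = ℏ√(5·6) = √30 ℏ ≈ 5.477ℏ.
cos θ_min = 5/√30, so θ_min ≈ 24.09°.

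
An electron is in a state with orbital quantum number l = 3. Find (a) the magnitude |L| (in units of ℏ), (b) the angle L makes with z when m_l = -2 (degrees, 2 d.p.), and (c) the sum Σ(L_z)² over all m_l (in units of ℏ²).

|L| = 2√3 ℏ ≈ 3.464ℏ; θ(m_l=-2) ≈ 125.26°; Σ(L_z)² = 28 ℏ²

|L| = ℏ√(3·4) = 2√3 ℏ ≈ 3.464ℏ.
For m_l = -2: cos θ = -2/√12, θ ≈ 125.26°.
Σ m_l² = 28, so Σ(L_z)² = 28 ℏ².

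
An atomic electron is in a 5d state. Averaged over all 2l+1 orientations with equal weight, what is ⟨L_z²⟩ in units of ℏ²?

⟨L_z²⟩ = 2 ℏ²

For 5d, l = 2.
m_l runs from −2 to 2, i.e. {-2, -1, 0, 1, 2}.
⟨L_z²⟩ = ℏ²·l(l+1)/3 = 2ℏ².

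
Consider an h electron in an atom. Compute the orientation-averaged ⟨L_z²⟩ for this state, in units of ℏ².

⟨L_z²⟩ = 10 ℏ²

H corresponds to l = 5.
m_l runs from −5 to 5, i.e. {-5, -4, -3, -2, -1, 0, 1, 2, 3, 4, 5}.
⟨L_z²⟩ = ℏ²·l(l+1)/3 = 10ℏ².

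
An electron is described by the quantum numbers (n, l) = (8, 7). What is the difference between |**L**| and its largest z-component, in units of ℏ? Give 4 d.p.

|L| − L_z,max ≈ 0.4833ℏ

|L| = 2√14 ℏ ≈ 7.4833ℏ, while L_z,max = lℏ = 7ℏ.
The difference is (2√14 − 7)ℏ ≈ 0.4833ℏ.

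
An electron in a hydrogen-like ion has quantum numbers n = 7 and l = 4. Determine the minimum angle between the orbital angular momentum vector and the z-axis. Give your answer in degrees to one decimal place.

|L| = √(l(l+1)) ℏ = 2√5 ℏ.
The smallest angle corresponds to the largest L_z, i.e. m_l = l = 4, giving L_z = 4ℏ.
cos θ_min = 4/√20, so θ_min ≈ 26.6°.

θ_min ≈ 26.6°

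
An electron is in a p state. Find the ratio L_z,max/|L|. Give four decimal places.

For a p orbital, l = 1.
|L| = √2 ℏ ≈ 1.4142ℏ, while L_z,max = lℏ = 1ℏ.
L_z,max/|L| = 1/√2 = 0.7071.

L_z,max/|L| = 0.7071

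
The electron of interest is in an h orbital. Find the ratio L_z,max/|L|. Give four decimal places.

The letter h corresponds to l = 5.
|L| = √30 ℏ ≈ 5.4772ℏ, while L_z,max = lℏ = 5ℏ.
L_z,max/|L| = 5/√30 = 0.9129.

L_z,max/|L| = 0.9129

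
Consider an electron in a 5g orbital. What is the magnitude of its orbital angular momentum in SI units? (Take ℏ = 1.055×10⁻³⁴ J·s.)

For 5g, l = 4.
|L| = ℏ√(l(l+1)) = ℏ√(4·5) = 2√5 ℏ
Numerically, |L| = 4.472 × (1.055×10⁻³⁴ J·s) = 4.718×10⁻³⁴ J·s.

|L| = 4.718×10⁻³⁴ J·s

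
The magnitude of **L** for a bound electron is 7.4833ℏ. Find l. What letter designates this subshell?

(|L|/ℏ)² = l(l+1) = 56.
l² + l − 56 = 0 ⇒ l = 7.

l = 7 (k orbital)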